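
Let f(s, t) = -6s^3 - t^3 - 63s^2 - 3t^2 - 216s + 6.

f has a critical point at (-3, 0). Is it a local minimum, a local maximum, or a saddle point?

local maximum

The mixed partial ∂²f/∂s∂t is 0, so the Hessian at any point is diag(f_ss, f_tt) = diag(-18(2s + 7), -6(t + 1)).
At (-3, 0): H = diag(-18, -6).
Both eigenvalues are negative, so H is negative definite: a local maximum.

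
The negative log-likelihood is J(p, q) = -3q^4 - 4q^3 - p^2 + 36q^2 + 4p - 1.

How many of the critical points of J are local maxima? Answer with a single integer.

2

J separates as a function of p plus a function of q, so ∇J=0 decouples.
∂J/∂p = -2(p - 2) = 0 at p ∈ {2}; ∂J/∂q = -12q(q - 2)(q + 3) = 0 at q ∈ {-3, 0, 2}.
The Hessian is diagonal: diag(J_pp, J_qq). Second derivatives: J_pp(2)=-2; J_qq(-3)=-180, J_qq(0)=72, J_qq(2)=-120.
Local maxima occur where both diagonal entries negative: (2, -3), (2, 2). Count: 2.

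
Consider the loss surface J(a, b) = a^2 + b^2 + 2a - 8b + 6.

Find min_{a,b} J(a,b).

-11

J(a,b) separates as P(a) + Q(b) + 6, so its minimum is min P + min Q + 6.
P'(a) = 2a + 2 vanishes at a ∈ {-1}; Q'(b) = 2b - 8 vanishes at b ∈ {4}.
Local minima of P (where P''>0): P(-1)=-1. Local minima of Q: Q(4)=-16.
So the global minimum of J is P(-1) + Q(4) + 6 = -1 − 16 + 6 = -11, attained at (-1, 4).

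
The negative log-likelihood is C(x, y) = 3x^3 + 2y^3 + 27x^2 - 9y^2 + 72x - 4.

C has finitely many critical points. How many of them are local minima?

C separates as a function of x plus a function of y, so ∇C=0 decouples.
∂C/∂x = 9(x + 2)(x + 4) = 0 at x ∈ {-4, -2}; ∂C/∂y = 6y(y - 3) = 0 at y ∈ {0, 3}.
The Hessian is diagonal: diag(C_xx, C_yy). Second derivatives: C_xx(-4)=-18, C_xx(-2)=18; C_yy(0)=-18, C_yy(3)=18.
Local minima occur where both diagonal entries positive: (-2, 3). Count: 1.

1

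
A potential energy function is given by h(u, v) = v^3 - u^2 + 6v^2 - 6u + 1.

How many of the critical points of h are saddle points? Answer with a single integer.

1

h separates as a function of u plus a function of v, so ∇h=0 decouples.
∂h/∂u = -2(u + 3) = 0 at u ∈ {-3}; ∂h/∂v = 3v(v + 4) = 0 at v ∈ {-4, 0}.
The Hessian is diagonal: diag(h_uu, h_vv). Second derivatives: h_uu(-3)=-2; h_vv(-4)=-12, h_vv(0)=12.
Saddle points occur where the two diagonal entries have opposite signs: (-3, 0). Count: 1.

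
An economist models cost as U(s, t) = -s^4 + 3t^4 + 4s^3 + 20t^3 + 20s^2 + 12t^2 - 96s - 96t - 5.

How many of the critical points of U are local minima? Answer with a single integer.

U separates as a function of s plus a function of t, so ∇U=0 decouples.
∂U/∂s = -4(s - 4)(s - 2)(s + 3) = 0 at s ∈ {-3, 2, 4}; ∂U/∂t = 12(t - 1)(t + 2)(t + 4) = 0 at t ∈ {-4, -2, 1}.
The Hessian is diagonal: diag(U_ss, U_tt). Second derivatives: U_ss(-3)=-140, U_ss(2)=40, U_ss(4)=-56; U_tt(-4)=120, U_tt(-2)=-72, U_tt(1)=180.
Local minima occur where both diagonal entries positive: (2, -4), (2, 1). Count: 2.

2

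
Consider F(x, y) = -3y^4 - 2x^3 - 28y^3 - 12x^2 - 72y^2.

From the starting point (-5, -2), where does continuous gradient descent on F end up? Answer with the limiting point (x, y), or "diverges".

(-4, -3)

F is separable, so gradient descent decouples: x follows -∂F/∂x, y follows -∂F/∂y.
∂F/∂x = -6x(x + 4); at x=-5 this is -30, so x increases.
∂F/∂y = -12y(y + 3)(y + 4); at y=-2 this is 48, so y decreases.
x converges to its nearest critical value -4 (a local min of the x-part); y converges to -3. The iterate converges to (-4, -3).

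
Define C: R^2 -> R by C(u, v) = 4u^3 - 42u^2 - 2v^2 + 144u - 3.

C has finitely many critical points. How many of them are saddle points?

C separates as a function of u plus a function of v, so ∇C=0 decouples.
∂C/∂u = 12(u - 4)(u - 3) = 0 at u ∈ {3, 4}; ∂C/∂v = -4v = 0 at v ∈ {0}.
The Hessian is diagonal: diag(C_uu, C_vv). Second derivatives: C_uu(3)=-12, C_uu(4)=12; C_vv(0)=-4.
Saddle points occur where the two diagonal entries have opposite signs: (4, 0). Count: 1.

1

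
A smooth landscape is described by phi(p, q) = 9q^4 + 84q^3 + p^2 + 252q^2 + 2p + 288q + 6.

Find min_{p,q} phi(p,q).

-187

phi(p,q) separates as A(p) + B(q) + 6, so its minimum is min A + min B + 6.
A'(p) = 2p + 2 vanishes at p ∈ {-1}; B'(q) = 36(q + 1)(q + 2)(q + 4) vanishes at q ∈ {-4, -2, -1}.
Local minima of A (where A''>0): A(-1)=-1. Local minima of B: B(-4)=-192, B(-1)=-111.
So the global minimum of phi is A(-1) + B(-4) + 6 = -1 − 192 + 6 = -187, attained at (-1, -4).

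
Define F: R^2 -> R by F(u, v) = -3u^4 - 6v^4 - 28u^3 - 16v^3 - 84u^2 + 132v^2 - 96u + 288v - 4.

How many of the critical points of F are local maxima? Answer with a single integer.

4

F separates as a function of u plus a function of v, so ∇F=0 decouples.
∂F/∂u = -12(u + 1)(u + 2)(u + 4) = 0 at u ∈ {-4, -2, -1}; ∂F/∂v = -24(v - 3)(v + 1)(v + 4) = 0 at v ∈ {-4, -1, 3}.
The Hessian is diagonal: diag(F_uu, F_vv). Second derivatives: F_uu(-4)=-72, F_uu(-2)=24, F_uu(-1)=-36; F_vv(-4)=-504, F_vv(-1)=288, F_vv(3)=-672.
Local maxima occur where both diagonal entries negative: (-4, -4), (-4, 3), (-1, -4), (-1, 3). Count: 4.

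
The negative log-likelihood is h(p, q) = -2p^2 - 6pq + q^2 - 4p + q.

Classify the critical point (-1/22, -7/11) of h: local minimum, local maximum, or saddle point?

The Hessian of h is constant: H = [[-4, -6], [-6, 2]].
det(H) = (-4)·2 − (-6)² = -44.
Since det(H) < 0, H is indefinite and the critical point is a saddle point.

saddle point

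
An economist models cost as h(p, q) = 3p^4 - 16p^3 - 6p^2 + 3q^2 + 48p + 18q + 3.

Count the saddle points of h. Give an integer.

1

h separates as a function of p plus a function of q, so ∇h=0 decouples.
∂h/∂p = 12(p - 4)(p - 1)(p + 1) = 0 at p ∈ {-1, 1, 4}; ∂h/∂q = 6(q + 3) = 0 at q ∈ {-3}.
The Hessian is diagonal: diag(h_pp, h_qq). Second derivatives: h_pp(-1)=120, h_pp(1)=-72, h_pp(4)=180; h_qq(-3)=6.
Saddle points occur where the two diagonal entries have opposite signs: (1, -3). Count: 1.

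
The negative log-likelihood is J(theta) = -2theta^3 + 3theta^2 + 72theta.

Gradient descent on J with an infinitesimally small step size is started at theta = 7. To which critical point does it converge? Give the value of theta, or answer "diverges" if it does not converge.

J'(theta) = -6(theta - 4)(theta + 3), so J'(7) = -180.
Gradient descent moves in the -J' direction, i.e. theta is increasing.
There is no critical point above theta=7, and J' keeps the same sign, so the iterate runs off to +∞.

diverges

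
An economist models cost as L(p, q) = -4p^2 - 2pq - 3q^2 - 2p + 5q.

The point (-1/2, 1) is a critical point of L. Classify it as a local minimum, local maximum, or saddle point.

local maximum

The Hessian of L is constant: H = [[-8, -2], [-2, -6]].
det(H) = (-8)·(-6) − (-2)² = 44.
det(H) > 0 and tr(H) = -14 < 0, so H is negative definite and the point is a local maximum.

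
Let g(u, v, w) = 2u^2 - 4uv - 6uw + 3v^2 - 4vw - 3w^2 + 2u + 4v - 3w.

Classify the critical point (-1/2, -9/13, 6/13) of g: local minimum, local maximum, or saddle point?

saddle point

The Hessian is constant: H = [[4, -4, -6], [-4, 6, -4], [-6, -4, -6]].
Leading principal minors: Δ₁ = 4, Δ₂ = 8, Δ₃ = -520.
The minors fit neither the all-positive nor the alternating-sign pattern, so H is indefinite: a saddle point.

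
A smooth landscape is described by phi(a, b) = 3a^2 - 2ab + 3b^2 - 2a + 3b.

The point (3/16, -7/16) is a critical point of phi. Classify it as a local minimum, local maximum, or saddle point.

The Hessian of phi is constant: H = [[6, -2], [-2, 6]].
det(H) = 6·6 − (-2)² = 32.
det(H) > 0 and tr(H) = 12 > 0, so H is positive definite and the point is a local minimum.

local minimum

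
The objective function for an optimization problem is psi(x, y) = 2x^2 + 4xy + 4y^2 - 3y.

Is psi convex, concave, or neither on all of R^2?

psi is quadratic, so its Hessian is the constant matrix H = [[4, 4], [4, 8]].
det(H) = 16, tr(H) = 12.
det(H) > 0 and tr(H) > 0, so H is positive definite everywhere: convex.

convex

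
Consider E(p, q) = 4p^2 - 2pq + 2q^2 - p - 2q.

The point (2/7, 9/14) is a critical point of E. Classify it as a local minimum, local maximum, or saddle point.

local minimum

The Hessian of E is constant: H = [[8, -2], [-2, 4]].
det(H) = 8·4 − (-2)² = 28.
det(H) > 0 and tr(H) = 12 > 0, so H is positive definite and the point is a local minimum.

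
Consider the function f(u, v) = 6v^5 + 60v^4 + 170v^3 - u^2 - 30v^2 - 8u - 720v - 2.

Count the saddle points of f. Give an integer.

f separates as a function of u plus a function of v, so ∇f=0 decouples.
∂f/∂u = -2(u + 4) = 0 at u ∈ {-4}; ∂f/∂v = 30(v - 1)(v + 2)(v + 3)(v + 4) = 0 at v ∈ {-4, -3, -2, 1}.
The Hessian is diagonal: diag(f_uu, f_vv). Second derivatives: f_uu(-4)=-2; f_vv(-4)=-300, f_vv(-3)=120, f_vv(-2)=-180, f_vv(1)=1800.
Saddle points occur where the two diagonal entries have opposite signs: (-4, -3), (-4, 1). Count: 2.

2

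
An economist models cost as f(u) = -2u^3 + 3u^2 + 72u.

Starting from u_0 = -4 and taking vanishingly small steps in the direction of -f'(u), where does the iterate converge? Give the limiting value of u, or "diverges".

-3

f'(u) = -6(u - 4)(u + 3), so f'(-4) = -48.
Gradient descent moves in the -f' direction, i.e. u is increasing.
The nearest critical point in that direction is u = -3, where f'' = 42 > 0 (a local minimum). The iterate converges there.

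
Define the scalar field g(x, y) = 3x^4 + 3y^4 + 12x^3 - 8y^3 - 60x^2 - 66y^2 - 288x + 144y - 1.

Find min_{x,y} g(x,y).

g(x,y) separates as P(x) + Q(y) − 1, so its minimum is min P + min Q − 1.
P'(x) = 12(x - 3)(x + 2)(x + 4) vanishes at x ∈ {-4, -2, 3}; Q'(y) = 12(y - 4)(y - 1)(y + 3) vanishes at y ∈ {-3, 1, 4}.
Local minima of P (where P''>0): P(-4)=192, P(3)=-837. Local minima of Q: Q(-3)=-567, Q(4)=-224.
So the global minimum of g is P(3) + Q(-3) − 1 = -837 − 567 − 1 = -1405, attained at (3, -3).

-1405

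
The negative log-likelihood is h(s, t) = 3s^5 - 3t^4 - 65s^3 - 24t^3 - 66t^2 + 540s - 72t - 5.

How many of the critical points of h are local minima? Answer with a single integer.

h separates as a function of s plus a function of t, so ∇h=0 decouples.
∂h/∂s = 15(s - 3)(s - 2)(s + 2)(s + 3) = 0 at s ∈ {-3, -2, 2, 3}; ∂h/∂t = -12(t + 1)(t + 2)(t + 3) = 0 at t ∈ {-3, -2, -1}.
The Hessian is diagonal: diag(h_ss, h_tt). Second derivatives: h_ss(-3)=-450, h_ss(-2)=300, h_ss(2)=-300, h_ss(3)=450; h_tt(-3)=-24, h_tt(-2)=12, h_tt(-1)=-24.
Local minima occur where both diagonal entries positive: (-2, -2), (3, -2). Count: 2.

2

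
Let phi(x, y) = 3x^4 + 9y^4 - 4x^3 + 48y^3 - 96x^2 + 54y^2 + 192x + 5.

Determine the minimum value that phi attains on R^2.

-1356

phi(x,y) separates as P(x) + Q(y) + 5, so its minimum is min P + min Q + 5.
P'(x) = 12(x - 4)(x - 1)(x + 4) vanishes at x ∈ {-4, 1, 4}; Q'(y) = 36y(y + 1)(y + 3) vanishes at y ∈ {-3, -1, 0}.
Local minima of P (where P''>0): P(-4)=-1280, P(4)=-256. Local minima of Q: Q(-3)=-81, Q(0)=0.
So the global minimum of phi is P(-4) + Q(-3) + 5 = -1280 − 81 + 5 = -1356, attained at (-4, -3).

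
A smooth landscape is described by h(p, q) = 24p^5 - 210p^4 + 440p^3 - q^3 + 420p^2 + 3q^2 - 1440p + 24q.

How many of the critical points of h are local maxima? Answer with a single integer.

2

h separates as a function of p plus a function of q, so ∇h=0 decouples.
∂h/∂p = 120(p - 4)(p - 3)(p - 1)(p + 1) = 0 at p ∈ {-1, 1, 3, 4}; ∂h/∂q = -3(q - 4)(q + 2) = 0 at q ∈ {-2, 4}.
The Hessian is diagonal: diag(h_pp, h_qq). Second derivatives: h_pp(-1)=-4800, h_pp(1)=1440, h_pp(3)=-960, h_pp(4)=1800; h_qq(-2)=18, h_qq(4)=-18.
Local maxima occur where both diagonal entries negative: (-1, 4), (3, 4). Count: 2.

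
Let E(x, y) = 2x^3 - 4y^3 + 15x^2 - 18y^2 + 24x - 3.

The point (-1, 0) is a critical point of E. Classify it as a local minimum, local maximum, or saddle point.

The mixed partial ∂²E/∂x∂y is 0, so the Hessian at any point is diag(E_xx, E_yy) = diag(6(2x + 5), -12(2y + 3)).
At (-1, 0): H = diag(18, -36).
The eigenvalues have opposite signs, so H is indefinite: a saddle point.

saddle point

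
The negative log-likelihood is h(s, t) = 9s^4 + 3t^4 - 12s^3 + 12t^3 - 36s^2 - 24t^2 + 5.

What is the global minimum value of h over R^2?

-475

h(s,t) separates as P(s) + Q(t) + 5, so its minimum is min P + min Q + 5.
P'(s) = 36s(s - 2)(s + 1) vanishes at s ∈ {-1, 0, 2}; Q'(t) = 12t(t - 1)(t + 4) vanishes at t ∈ {-4, 0, 1}.
Local minima of P (where P''>0): P(-1)=-15, P(2)=-96. Local minima of Q: Q(-4)=-384, Q(1)=-9.
So the global minimum of h is P(2) + Q(-4) + 5 = -96 − 384 + 5 = -475, attained at (2, -4).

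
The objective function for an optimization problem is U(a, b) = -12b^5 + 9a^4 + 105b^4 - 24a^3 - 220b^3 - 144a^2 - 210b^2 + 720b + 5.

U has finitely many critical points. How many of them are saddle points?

6

U separates as a function of a plus a function of b, so ∇U=0 decouples.
∂U/∂a = 36a(a - 4)(a + 2) = 0 at a ∈ {-2, 0, 4}; ∂U/∂b = -60(b - 4)(b - 3)(b - 1)(b + 1) = 0 at b ∈ {-1, 1, 3, 4}.
The Hessian is diagonal: diag(U_aa, U_bb). Second derivatives: U_aa(-2)=432, U_aa(0)=-288, U_aa(4)=864; U_bb(-1)=2400, U_bb(1)=-720, U_bb(3)=480, U_bb(4)=-900.
Saddle points occur where the two diagonal entries have opposite signs: (-2, 1), (-2, 4), (0, -1), (0, 3), (4, 1), (4, 4). Count: 6.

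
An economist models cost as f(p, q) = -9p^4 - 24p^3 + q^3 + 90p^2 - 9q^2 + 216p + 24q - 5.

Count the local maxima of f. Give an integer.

f separates as a function of p plus a function of q, so ∇f=0 decouples.
∂f/∂p = -36(p - 2)(p + 1)(p + 3) = 0 at p ∈ {-3, -1, 2}; ∂f/∂q = 3(q - 4)(q - 2) = 0 at q ∈ {2, 4}.
The Hessian is diagonal: diag(f_pp, f_qq). Second derivatives: f_pp(-3)=-360, f_pp(-1)=216, f_pp(2)=-540; f_qq(2)=-6, f_qq(4)=6.
Local maxima occur where both diagonal entries negative: (-3, 2), (2, 2). Count: 2.

2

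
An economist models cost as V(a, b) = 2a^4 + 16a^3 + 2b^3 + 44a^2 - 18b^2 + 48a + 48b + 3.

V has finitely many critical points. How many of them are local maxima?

1

V separates as a function of a plus a function of b, so ∇V=0 decouples.
∂V/∂a = 8(a + 1)(a + 2)(a + 3) = 0 at a ∈ {-3, -2, -1}; ∂V/∂b = 6(b - 4)(b - 2) = 0 at b ∈ {2, 4}.
The Hessian is diagonal: diag(V_aa, V_bb). Second derivatives: V_aa(-3)=16, V_aa(-2)=-8, V_aa(-1)=16; V_bb(2)=-12, V_bb(4)=12.
Local maxima occur where both diagonal entries negative: (-2, 2). Count: 1.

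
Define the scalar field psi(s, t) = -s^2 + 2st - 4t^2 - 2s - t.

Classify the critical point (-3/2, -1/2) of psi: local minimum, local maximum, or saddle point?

local maximum

The Hessian of psi is constant: H = [[-2, 2], [2, -8]].
det(H) = (-2)·(-8) − 2² = 12.
det(H) > 0 and tr(H) = -10 < 0, so H is negative definite and the point is a local maximum.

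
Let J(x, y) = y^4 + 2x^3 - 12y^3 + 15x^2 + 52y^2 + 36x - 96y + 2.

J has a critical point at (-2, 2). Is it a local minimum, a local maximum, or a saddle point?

The mixed partial ∂²J/∂x∂y is 0, so the Hessian at any point is diag(J_xx, J_yy) = diag(6(2x + 5), 4(3y^2 - 18y + 26)).
At (-2, 2): H = diag(6, 8).
Both eigenvalues are positive, so H is positive definite: a local minimum.

local minimum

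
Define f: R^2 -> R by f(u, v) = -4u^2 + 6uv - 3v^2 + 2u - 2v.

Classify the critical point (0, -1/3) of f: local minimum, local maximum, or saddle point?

local maximum

The Hessian of f is constant: H = [[-8, 6], [6, -6]].
det(H) = (-8)·(-6) − 6² = 12.
det(H) > 0 and tr(H) = -14 < 0, so H is negative definite and the point is a local maximum.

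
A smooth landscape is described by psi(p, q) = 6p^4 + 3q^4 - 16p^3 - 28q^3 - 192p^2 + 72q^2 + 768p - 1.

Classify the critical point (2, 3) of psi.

local maximum

The mixed partial ∂²psi/∂p∂q is 0, so the Hessian at any point is diag(psi_pp, psi_qq) = diag(24(3p^2 - 4p - 16), 12(3q^2 - 14q + 12)).
At (2, 3): H = diag(-288, -36).
Both eigenvalues are negative, so H is negative definite: a local maximum.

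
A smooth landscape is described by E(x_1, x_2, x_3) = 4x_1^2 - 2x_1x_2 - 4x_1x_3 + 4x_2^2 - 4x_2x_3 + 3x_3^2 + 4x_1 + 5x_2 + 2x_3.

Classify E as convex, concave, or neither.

convex

E is quadratic, so its Hessian is the constant matrix H = [[8, -2, -4], [-2, 8, -4], [-4, -4, 6]].
Leading principal minors: 8, 60, 40.
All positive ⇒ H ≻ 0 ⇒ convex.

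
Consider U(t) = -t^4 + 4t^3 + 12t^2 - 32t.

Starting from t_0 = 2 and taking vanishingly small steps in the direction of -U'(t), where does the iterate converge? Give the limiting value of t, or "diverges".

U'(t) = -4(t - 4)(t - 1)(t + 2), so U'(2) = 32.
Gradient descent moves in the -U' direction, i.e. t is decreasing.
The nearest critical point in that direction is t = 1, where U'' = 36 > 0 (a local minimum). The iterate converges there.

1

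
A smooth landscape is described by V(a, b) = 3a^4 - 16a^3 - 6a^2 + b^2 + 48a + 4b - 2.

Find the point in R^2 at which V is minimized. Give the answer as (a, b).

V(a,b) separates as P(a) + Q(b) − 2, so its minimum is min P + min Q − 2.
P'(a) = 12(a - 4)(a - 1)(a + 1) vanishes at a ∈ {-1, 1, 4}; Q'(b) = 2b + 4 vanishes at b ∈ {-2}.
Local minima of P (where P''>0): P(-1)=-35, P(4)=-160. Local minima of Q: Q(-2)=-4.
So the global minimum of V is P(4) + Q(-2) − 2 = -160 − 4 − 2 = -166, attained at (4, -2).

(4, -2)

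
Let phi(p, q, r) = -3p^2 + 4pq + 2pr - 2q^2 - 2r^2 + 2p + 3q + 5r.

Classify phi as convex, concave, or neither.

phi is quadratic, so its Hessian is the constant matrix H = [[-6, 4, 2], [4, -4, 0], [2, 0, -4]].
Leading principal minors: -6, 8, -16.
Signs alternate −, +, − ⇒ H ≺ 0 ⇒ concave.

concave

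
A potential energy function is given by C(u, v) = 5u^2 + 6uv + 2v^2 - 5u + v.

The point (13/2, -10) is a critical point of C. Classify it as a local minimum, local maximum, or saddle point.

local minimum

The Hessian of C is constant: H = [[10, 6], [6, 4]].
det(H) = 10·4 − 6² = 4.
det(H) > 0 and tr(H) = 14 > 0, so H is positive definite and the point is a local minimum.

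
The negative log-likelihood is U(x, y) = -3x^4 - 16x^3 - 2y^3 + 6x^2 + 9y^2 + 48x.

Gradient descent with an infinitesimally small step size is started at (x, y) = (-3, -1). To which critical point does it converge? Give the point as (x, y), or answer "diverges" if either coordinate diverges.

U is separable, so gradient descent decouples: x follows -∂U/∂x, y follows -∂U/∂y.
∂U/∂x = -12(x - 1)(x + 1)(x + 4); at x=-3 this is -96, so x increases.
∂U/∂y = -6y(y - 3); at y=-1 this is -24, so y increases.
x converges to its nearest critical value -1 (a local min of the x-part); y converges to 0. The iterate converges to (-1, 0).

(-1, 0)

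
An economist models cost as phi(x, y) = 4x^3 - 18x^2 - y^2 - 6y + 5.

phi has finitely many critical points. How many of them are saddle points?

phi separates as a function of x plus a function of y, so ∇phi=0 decouples.
∂phi/∂x = 12x(x - 3) = 0 at x ∈ {0, 3}; ∂phi/∂y = -2(y + 3) = 0 at y ∈ {-3}.
The Hessian is diagonal: diag(phi_xx, phi_yy). Second derivatives: phi_xx(0)=-36, phi_xx(3)=36; phi_yy(-3)=-2.
Saddle points occur where the two diagonal entries have opposite signs: (3, -3). Count: 1.

1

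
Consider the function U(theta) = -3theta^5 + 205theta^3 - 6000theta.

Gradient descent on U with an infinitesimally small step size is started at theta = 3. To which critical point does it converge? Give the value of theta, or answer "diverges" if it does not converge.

U'(theta) = -15(theta - 5)(theta - 4)(theta + 4)(theta + 5), so U'(3) = -1680.
Gradient descent moves in the -U' direction, i.e. theta is increasing.
The nearest critical point in that direction is theta = 4, where U'' = 1080 > 0 (a local minimum). The iterate converges there.

4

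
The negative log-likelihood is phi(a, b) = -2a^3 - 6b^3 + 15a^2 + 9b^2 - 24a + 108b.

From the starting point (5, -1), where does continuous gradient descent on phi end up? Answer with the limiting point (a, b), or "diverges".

phi is separable, so gradient descent decouples: a follows -∂phi/∂a, b follows -∂phi/∂b.
∂phi/∂a = -6(a - 4)(a - 1); at a=5 this is -24, so a increases.
∂phi/∂b = -18(b - 3)(b + 2); at b=-1 this is 72, so b decreases.
The a-coordinate has no critical point in that direction and runs off to infinity.

diverges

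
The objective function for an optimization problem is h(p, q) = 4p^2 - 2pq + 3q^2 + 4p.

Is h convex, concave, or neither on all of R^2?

convex

h is quadratic, so its Hessian is the constant matrix H = [[8, -2], [-2, 6]].
det(H) = 44, tr(H) = 14.
det(H) > 0 and tr(H) > 0, so H is positive definite everywhere: convex.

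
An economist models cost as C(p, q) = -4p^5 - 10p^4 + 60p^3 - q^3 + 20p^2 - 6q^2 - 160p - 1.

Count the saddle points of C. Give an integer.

C separates as a function of p plus a function of q, so ∇C=0 decouples.
∂C/∂p = -20(p - 2)(p - 1)(p + 1)(p + 4) = 0 at p ∈ {-4, -1, 1, 2}; ∂C/∂q = -3q(q + 4) = 0 at q ∈ {-4, 0}.
The Hessian is diagonal: diag(C_pp, C_qq). Second derivatives: C_pp(-4)=1800, C_pp(-1)=-360, C_pp(1)=200, C_pp(2)=-360; C_qq(-4)=12, C_qq(0)=-12.
Saddle points occur where the two diagonal entries have opposite signs: (-4, 0), (-1, -4), (1, 0), (2, -4). Count: 4.

4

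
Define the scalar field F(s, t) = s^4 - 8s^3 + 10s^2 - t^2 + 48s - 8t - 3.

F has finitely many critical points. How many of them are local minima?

F separates as a function of s plus a function of t, so ∇F=0 decouples.
∂F/∂s = 4(s - 4)(s - 3)(s + 1) = 0 at s ∈ {-1, 3, 4}; ∂F/∂t = -2(t + 4) = 0 at t ∈ {-4}.
The Hessian is diagonal: diag(F_ss, F_tt). Second derivatives: F_ss(-1)=80, F_ss(3)=-16, F_ss(4)=20; F_tt(-4)=-2.
Local minima occur where both diagonal entries positive: none. Count: 0.

0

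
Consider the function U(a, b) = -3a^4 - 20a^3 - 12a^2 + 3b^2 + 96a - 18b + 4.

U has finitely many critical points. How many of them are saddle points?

2

U separates as a function of a plus a function of b, so ∇U=0 decouples.
∂U/∂a = -12(a - 1)(a + 2)(a + 4) = 0 at a ∈ {-4, -2, 1}; ∂U/∂b = 6(b - 3) = 0 at b ∈ {3}.
The Hessian is diagonal: diag(U_aa, U_bb). Second derivatives: U_aa(-4)=-120, U_aa(-2)=72, U_aa(1)=-180; U_bb(3)=6.
Saddle points occur where the two diagonal entries have opposite signs: (-4, 3), (1, 3). Count: 2.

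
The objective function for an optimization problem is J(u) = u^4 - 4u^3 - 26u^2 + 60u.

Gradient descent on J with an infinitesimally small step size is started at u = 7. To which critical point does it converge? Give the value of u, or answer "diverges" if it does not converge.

5

J'(u) = 4(u - 5)(u - 1)(u + 3), so J'(7) = 480.
Gradient descent moves in the -J' direction, i.e. u is decreasing.
The nearest critical point in that direction is u = 5, where J'' = 128 > 0 (a local minimum). The iterate converges there.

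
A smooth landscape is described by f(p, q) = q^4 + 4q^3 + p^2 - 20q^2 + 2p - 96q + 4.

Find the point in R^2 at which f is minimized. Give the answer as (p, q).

(-1, 3)

f(p,q) separates as A(p) + B(q) + 4, so its minimum is min A + min B + 4.
A'(p) = 2p + 2 vanishes at p ∈ {-1}; B'(q) = 4(q - 3)(q + 2)(q + 4) vanishes at q ∈ {-4, -2, 3}.
Local minima of A (where A''>0): A(-1)=-1. Local minima of B: B(-4)=64, B(3)=-279.
So the global minimum of f is A(-1) + B(3) + 4 = -1 − 279 + 4 = -276, attained at (-1, 3).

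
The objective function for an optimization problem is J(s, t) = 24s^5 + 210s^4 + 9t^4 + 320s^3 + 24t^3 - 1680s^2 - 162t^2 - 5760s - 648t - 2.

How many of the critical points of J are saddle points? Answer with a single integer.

6

J separates as a function of s plus a function of t, so ∇J=0 decouples.
∂J/∂s = 120(s - 2)(s + 2)(s + 3)(s + 4) = 0 at s ∈ {-4, -3, -2, 2}; ∂J/∂t = 36(t - 3)(t + 2)(t + 3) = 0 at t ∈ {-3, -2, 3}.
The Hessian is diagonal: diag(J_ss, J_tt). Second derivatives: J_ss(-4)=-1440, J_ss(-3)=600, J_ss(-2)=-960, J_ss(2)=14400; J_tt(-3)=216, J_tt(-2)=-180, J_tt(3)=1080.
Saddle points occur where the two diagonal entries have opposite signs: (-4, -3), (-4, 3), (-3, -2), (-2, -3), (-2, 3), (2, -2). Count: 6.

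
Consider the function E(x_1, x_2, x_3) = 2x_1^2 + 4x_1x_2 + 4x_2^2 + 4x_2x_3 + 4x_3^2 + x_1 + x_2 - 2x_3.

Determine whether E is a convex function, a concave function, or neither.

E is quadratic, so its Hessian is the constant matrix H = [[4, 4, 0], [4, 8, 4], [0, 4, 8]].
Leading principal minors: 4, 16, 64.
All positive ⇒ H ≻ 0 ⇒ convex.

convex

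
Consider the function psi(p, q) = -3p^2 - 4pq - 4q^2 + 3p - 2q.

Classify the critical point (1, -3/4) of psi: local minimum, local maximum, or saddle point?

The Hessian of psi is constant: H = [[-6, -4], [-4, -8]].
det(H) = (-6)·(-8) − (-4)² = 32.
det(H) > 0 and tr(H) = -14 < 0, so H is negative definite and the point is a local maximum.

local maximum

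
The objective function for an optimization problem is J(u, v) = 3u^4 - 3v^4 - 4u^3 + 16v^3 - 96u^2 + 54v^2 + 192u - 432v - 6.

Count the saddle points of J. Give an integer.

J separates as a function of u plus a function of v, so ∇J=0 decouples.
∂J/∂u = 12(u - 4)(u - 1)(u + 4) = 0 at u ∈ {-4, 1, 4}; ∂J/∂v = -12(v - 4)(v - 3)(v + 3) = 0 at v ∈ {-3, 3, 4}.
The Hessian is diagonal: diag(J_uu, J_vv). Second derivatives: J_uu(-4)=480, J_uu(1)=-180, J_uu(4)=288; J_vv(-3)=-504, J_vv(3)=72, J_vv(4)=-84.
Saddle points occur where the two diagonal entries have opposite signs: (-4, -3), (-4, 4), (1, 3), (4, -3), (4, 4). Count: 5.

5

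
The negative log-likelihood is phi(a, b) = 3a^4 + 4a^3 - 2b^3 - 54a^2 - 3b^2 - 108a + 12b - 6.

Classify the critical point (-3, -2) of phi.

The mixed partial ∂²phi/∂a∂b is 0, so the Hessian at any point is diag(phi_aa, phi_bb) = diag(12(3a^2 + 2a - 9), -6(2b + 1)).
At (-3, -2): H = diag(144, 18).
Both eigenvalues are positive, so H is positive definite: a local minimum.

local minimum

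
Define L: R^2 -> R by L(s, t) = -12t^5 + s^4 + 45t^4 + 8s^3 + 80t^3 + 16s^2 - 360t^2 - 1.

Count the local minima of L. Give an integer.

L separates as a function of s plus a function of t, so ∇L=0 decouples.
∂L/∂s = 4s(s + 2)(s + 4) = 0 at s ∈ {-4, -2, 0}; ∂L/∂t = -60t(t - 3)(t - 2)(t + 2) = 0 at t ∈ {-2, 0, 2, 3}.
The Hessian is diagonal: diag(L_ss, L_tt). Second derivatives: L_ss(-4)=32, L_ss(-2)=-16, L_ss(0)=32; L_tt(-2)=2400, L_tt(0)=-720, L_tt(2)=480, L_tt(3)=-900.
Local minima occur where both diagonal entries positive: (-4, -2), (-4, 2), (0, -2), (0, 2). Count: 4.

4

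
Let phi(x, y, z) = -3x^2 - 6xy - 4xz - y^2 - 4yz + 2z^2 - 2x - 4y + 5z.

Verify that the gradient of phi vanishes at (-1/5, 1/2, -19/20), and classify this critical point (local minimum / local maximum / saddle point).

saddle point

∇phi = (-6x - 6y - 4z - 2, -6x - 2y - 4z - 4, -4x - 4y + 4z + 5); substituting (-1/5, 1/2, -19/20) gives ∇phi = (0, 0, 0), so (-1/5, 1/2, -19/20) is indeed a critical point.
The Hessian is constant: H = [[-6, -6, -4], [-6, -2, -4], [-4, -4, 4]].
Leading principal minors: Δ₁ = -6, Δ₂ = -24, Δ₃ = -160.
The minors fit neither the all-positive nor the alternating-sign pattern, so H is indefinite: a saddle point.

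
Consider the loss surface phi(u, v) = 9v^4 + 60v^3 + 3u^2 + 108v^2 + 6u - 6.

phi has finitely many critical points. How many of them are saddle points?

phi separates as a function of u plus a function of v, so ∇phi=0 decouples.
∂phi/∂u = 6(u + 1) = 0 at u ∈ {-1}; ∂phi/∂v = 36v(v + 2)(v + 3) = 0 at v ∈ {-3, -2, 0}.
The Hessian is diagonal: diag(phi_uu, phi_vv). Second derivatives: phi_uu(-1)=6; phi_vv(-3)=108, phi_vv(-2)=-72, phi_vv(0)=216.
Saddle points occur where the two diagonal entries have opposite signs: (-1, -2). Count: 1.

1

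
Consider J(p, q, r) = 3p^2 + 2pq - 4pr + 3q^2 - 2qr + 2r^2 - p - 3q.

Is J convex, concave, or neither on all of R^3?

J is quadratic, so its Hessian is the constant matrix H = [[6, 2, -4], [2, 6, -2], [-4, -2, 4]].
Leading principal minors: 6, 32, 40.
All positive ⇒ H ≻ 0 ⇒ convex.

convex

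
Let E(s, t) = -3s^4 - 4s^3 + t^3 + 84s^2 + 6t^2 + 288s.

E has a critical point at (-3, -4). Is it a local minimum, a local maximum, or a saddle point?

local maximum

The mixed partial ∂²E/∂s∂t is 0, so the Hessian at any point is diag(E_ss, E_tt) = diag(12(-3s^2 - 2s + 14), 6(t + 2)).
At (-3, -4): H = diag(-84, -12).
Both eigenvalues are negative, so H is negative definite: a local maximum.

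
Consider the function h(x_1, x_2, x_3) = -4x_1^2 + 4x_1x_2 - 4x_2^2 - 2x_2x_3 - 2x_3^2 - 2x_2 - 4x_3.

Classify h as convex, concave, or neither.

concave

h is quadratic, so its Hessian is the constant matrix H = [[-8, 4, 0], [4, -8, -2], [0, -2, -4]].
Leading principal minors: -8, 48, -160.
Signs alternate −, +, − ⇒ H ≺ 0 ⇒ concave.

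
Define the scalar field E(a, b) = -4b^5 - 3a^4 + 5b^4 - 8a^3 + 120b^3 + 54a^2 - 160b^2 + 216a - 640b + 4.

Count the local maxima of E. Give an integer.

4

E separates as a function of a plus a function of b, so ∇E=0 decouples.
∂E/∂a = -12(a - 3)(a + 2)(a + 3) = 0 at a ∈ {-3, -2, 3}; ∂E/∂b = -20(b - 4)(b - 2)(b + 1)(b + 4) = 0 at b ∈ {-4, -1, 2, 4}.
The Hessian is diagonal: diag(E_aa, E_bb). Second derivatives: E_aa(-3)=-72, E_aa(-2)=60, E_aa(3)=-360; E_bb(-4)=2880, E_bb(-1)=-900, E_bb(2)=720, E_bb(4)=-1600.
Local maxima occur where both diagonal entries negative: (-3, -1), (-3, 4), (3, -1), (3, 4). Count: 4.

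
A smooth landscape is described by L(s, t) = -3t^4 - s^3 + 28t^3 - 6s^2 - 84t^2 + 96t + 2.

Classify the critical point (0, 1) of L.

local maximum

The mixed partial ∂²L/∂s∂t is 0, so the Hessian at any point is diag(L_ss, L_tt) = diag(-6(s + 2), 12(-3t^2 + 14t - 14)).
At (0, 1): H = diag(-12, -36).
Both eigenvalues are negative, so H is negative definite: a local maximum.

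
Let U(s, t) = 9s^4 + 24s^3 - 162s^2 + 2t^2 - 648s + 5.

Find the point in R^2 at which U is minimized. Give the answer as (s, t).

(3, 0)

U(s,t) separates as P(s) + Q(t) + 5, so its minimum is min P + min Q + 5.
P'(s) = 36(s - 3)(s + 2)(s + 3) vanishes at s ∈ {-3, -2, 3}; Q'(t) = 4t vanishes at t ∈ {0}.
Local minima of P (where P''>0): P(-3)=567, P(3)=-2025. Local minima of Q: Q(0)=0.
So the global minimum of U is P(3) + Q(0) + 5 = -2025 + 0 + 5 = -2020, attained at (3, 0).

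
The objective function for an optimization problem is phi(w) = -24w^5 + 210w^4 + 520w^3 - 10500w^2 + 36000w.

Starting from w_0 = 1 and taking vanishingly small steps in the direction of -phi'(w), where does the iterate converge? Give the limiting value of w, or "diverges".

phi'(w) = -120(w - 5)(w - 4)(w - 3)(w + 5), so phi'(1) = 17280.
Gradient descent moves in the -phi' direction, i.e. w is decreasing.
The nearest critical point in that direction is w = -5, where phi'' = 86400 > 0 (a local minimum). The iterate converges there.

-5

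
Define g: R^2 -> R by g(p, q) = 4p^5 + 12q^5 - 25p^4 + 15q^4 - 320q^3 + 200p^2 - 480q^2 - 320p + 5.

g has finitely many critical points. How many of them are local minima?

4

g separates as a function of p plus a function of q, so ∇g=0 decouples.
∂g/∂p = 20(p - 4)(p - 2)(p - 1)(p + 2) = 0 at p ∈ {-2, 1, 2, 4}; ∂g/∂q = 60q(q - 4)(q + 1)(q + 4) = 0 at q ∈ {-4, -1, 0, 4}.
The Hessian is diagonal: diag(g_pp, g_qq). Second derivatives: g_pp(-2)=-1440, g_pp(1)=180, g_pp(2)=-160, g_pp(4)=720; g_qq(-4)=-5760, g_qq(-1)=900, g_qq(0)=-960, g_qq(4)=9600.
Local minima occur where both diagonal entries positive: (1, -1), (1, 4), (4, -1), (4, 4). Count: 4.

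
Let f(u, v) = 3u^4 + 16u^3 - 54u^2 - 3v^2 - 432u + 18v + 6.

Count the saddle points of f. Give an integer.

f separates as a function of u plus a function of v, so ∇f=0 decouples.
∂f/∂u = 12(u - 3)(u + 3)(u + 4) = 0 at u ∈ {-4, -3, 3}; ∂f/∂v = -6(v - 3) = 0 at v ∈ {3}.
The Hessian is diagonal: diag(f_uu, f_vv). Second derivatives: f_uu(-4)=84, f_uu(-3)=-72, f_uu(3)=504; f_vv(3)=-6.
Saddle points occur where the two diagonal entries have opposite signs: (-4, 3), (3, 3). Count: 2.

2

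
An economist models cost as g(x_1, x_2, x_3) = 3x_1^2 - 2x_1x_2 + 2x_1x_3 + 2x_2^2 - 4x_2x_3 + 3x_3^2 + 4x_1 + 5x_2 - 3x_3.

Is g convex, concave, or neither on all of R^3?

convex

g is quadratic, so its Hessian is the constant matrix H = [[6, -2, 2], [-2, 4, -4], [2, -4, 6]].
Leading principal minors: 6, 20, 40.
All positive ⇒ H ≻ 0 ⇒ convex.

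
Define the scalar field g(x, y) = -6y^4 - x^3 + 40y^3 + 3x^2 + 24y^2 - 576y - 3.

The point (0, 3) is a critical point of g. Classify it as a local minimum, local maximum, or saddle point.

The mixed partial ∂²g/∂x∂y is 0, so the Hessian at any point is diag(g_xx, g_yy) = diag(6(-x + 1), 24(-3y^2 + 10y + 2)).
At (0, 3): H = diag(6, 120).
Both eigenvalues are positive, so H is positive definite: a local minimum.

local minimum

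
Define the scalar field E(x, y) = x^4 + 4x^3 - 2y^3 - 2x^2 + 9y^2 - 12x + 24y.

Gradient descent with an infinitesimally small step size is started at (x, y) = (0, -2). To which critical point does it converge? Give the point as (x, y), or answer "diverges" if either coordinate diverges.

E is separable, so gradient descent decouples: x follows -∂E/∂x, y follows -∂E/∂y.
∂E/∂x = 4(x - 1)(x + 1)(x + 3); at x=0 this is -12, so x increases.
∂E/∂y = -6(y - 4)(y + 1); at y=-2 this is -36, so y increases.
x converges to its nearest critical value 1 (a local min of the x-part); y converges to -1. The iterate converges to (1, -1).

(1, -1)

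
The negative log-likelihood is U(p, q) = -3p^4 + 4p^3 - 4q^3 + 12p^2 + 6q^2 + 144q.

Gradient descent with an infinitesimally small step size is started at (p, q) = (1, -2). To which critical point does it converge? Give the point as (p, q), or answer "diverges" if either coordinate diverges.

(0, -3)

U is separable, so gradient descent decouples: p follows -∂U/∂p, q follows -∂U/∂q.
∂U/∂p = -12p(p - 2)(p + 1); at p=1 this is 24, so p decreases.
∂U/∂q = -12(q - 4)(q + 3); at q=-2 this is 72, so q decreases.
p converges to its nearest critical value 0 (a local min of the p-part); q converges to -3. The iterate converges to (0, -3).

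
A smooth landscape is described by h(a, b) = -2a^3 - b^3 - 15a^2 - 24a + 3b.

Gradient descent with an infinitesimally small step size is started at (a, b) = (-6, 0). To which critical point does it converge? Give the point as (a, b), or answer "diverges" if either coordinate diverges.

(-4, -1)

h is separable, so gradient descent decouples: a follows -∂h/∂a, b follows -∂h/∂b.
∂h/∂a = -6(a + 1)(a + 4); at a=-6 this is -60, so a increases.
∂h/∂b = -3(b - 1)(b + 1); at b=0 this is 3, so b decreases.
a converges to its nearest critical value -4 (a local min of the a-part); b converges to -1. The iterate converges to (-4, -1).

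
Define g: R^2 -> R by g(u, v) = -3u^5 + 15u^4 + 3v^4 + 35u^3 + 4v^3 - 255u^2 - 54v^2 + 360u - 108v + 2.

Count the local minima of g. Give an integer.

g separates as a function of u plus a function of v, so ∇g=0 decouples.
∂g/∂u = -15(u - 4)(u - 2)(u - 1)(u + 3) = 0 at u ∈ {-3, 1, 2, 4}; ∂g/∂v = 12(v - 3)(v + 1)(v + 3) = 0 at v ∈ {-3, -1, 3}.
The Hessian is diagonal: diag(g_uu, g_vv). Second derivatives: g_uu(-3)=2100, g_uu(1)=-180, g_uu(2)=150, g_uu(4)=-630; g_vv(-3)=144, g_vv(-1)=-96, g_vv(3)=288.
Local minima occur where both diagonal entries positive: (-3, -3), (-3, 3), (2, -3), (2, 3). Count: 4.

4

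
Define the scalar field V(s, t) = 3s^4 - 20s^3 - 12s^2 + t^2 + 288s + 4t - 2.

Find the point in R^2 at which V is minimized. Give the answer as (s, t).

(-2, -2)

V(s,t) separates as P(s) + Q(t) − 2, so its minimum is min P + min Q − 2.
P'(s) = 12(s - 4)(s - 3)(s + 2) vanishes at s ∈ {-2, 3, 4}; Q'(t) = 2(t + 2) vanishes at t ∈ {-2}.
Local minima of P (where P''>0): P(-2)=-416, P(4)=448. Local minima of Q: Q(-2)=-4.
So the global minimum of V is P(-2) + Q(-2) − 2 = -416 − 4 − 2 = -422, attained at (-2, -2).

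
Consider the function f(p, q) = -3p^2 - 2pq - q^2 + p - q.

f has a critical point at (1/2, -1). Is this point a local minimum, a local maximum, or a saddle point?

local maximum

The Hessian of f is constant: H = [[-6, -2], [-2, -2]].
det(H) = (-6)·(-2) − (-2)² = 8.
det(H) > 0 and tr(H) = -8 < 0, so H is negative definite and the point is a local maximum.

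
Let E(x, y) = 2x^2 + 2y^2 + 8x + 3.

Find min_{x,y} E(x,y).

-5

E(x,y) separates as P(x) + Q(y) + 3, so its minimum is min P + min Q + 3.
P'(x) = 4x + 8 vanishes at x ∈ {-2}; Q'(y) = 4y vanishes at y ∈ {0}.
Local minima of P (where P''>0): P(-2)=-8. Local minima of Q: Q(0)=0.
So the global minimum of E is P(-2) + Q(0) + 3 = -8 + 0 + 3 = -5, attained at (-2, 0).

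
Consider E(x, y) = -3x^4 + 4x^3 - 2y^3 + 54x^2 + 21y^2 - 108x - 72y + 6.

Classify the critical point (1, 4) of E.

The mixed partial ∂²E/∂x∂y is 0, so the Hessian at any point is diag(E_xx, E_yy) = diag(12(-3x^2 + 2x + 9), 6(-2y + 7)).
At (1, 4): H = diag(96, -6).
The eigenvalues have opposite signs, so H is indefinite: a saddle point.

saddle point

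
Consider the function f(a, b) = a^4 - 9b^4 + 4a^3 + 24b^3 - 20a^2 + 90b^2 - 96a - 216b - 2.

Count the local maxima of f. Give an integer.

2

f separates as a function of a plus a function of b, so ∇f=0 decouples.
∂f/∂a = 4(a - 3)(a + 2)(a + 4) = 0 at a ∈ {-4, -2, 3}; ∂f/∂b = -36(b - 3)(b - 1)(b + 2) = 0 at b ∈ {-2, 1, 3}.
The Hessian is diagonal: diag(f_aa, f_bb). Second derivatives: f_aa(-4)=56, f_aa(-2)=-40, f_aa(3)=140; f_bb(-2)=-540, f_bb(1)=216, f_bb(3)=-360.
Local maxima occur where both diagonal entries negative: (-2, -2), (-2, 3). Count: 2.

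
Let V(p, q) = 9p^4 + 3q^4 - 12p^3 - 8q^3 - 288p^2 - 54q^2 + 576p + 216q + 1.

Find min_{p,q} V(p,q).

V(p,q) separates as A(p) + B(q) + 1, so its minimum is min A + min B + 1.
A'(p) = 36(p - 4)(p - 1)(p + 4) vanishes at p ∈ {-4, 1, 4}; B'(q) = 12(q - 3)(q - 2)(q + 3) vanishes at q ∈ {-3, 2, 3}.
Local minima of A (where A''>0): A(-4)=-3840, A(4)=-768. Local minima of B: B(-3)=-675, B(3)=189.
So the global minimum of V is A(-4) + B(-3) + 1 = -3840 − 675 + 1 = -4514, attained at (-4, -3).

-4514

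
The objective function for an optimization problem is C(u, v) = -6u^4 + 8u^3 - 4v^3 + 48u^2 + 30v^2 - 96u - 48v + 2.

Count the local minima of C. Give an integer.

C separates as a function of u plus a function of v, so ∇C=0 decouples.
∂C/∂u = -24(u - 2)(u - 1)(u + 2) = 0 at u ∈ {-2, 1, 2}; ∂C/∂v = -12(v - 4)(v - 1) = 0 at v ∈ {1, 4}.
The Hessian is diagonal: diag(C_uu, C_vv). Second derivatives: C_uu(-2)=-288, C_uu(1)=72, C_uu(2)=-96; C_vv(1)=36, C_vv(4)=-36.
Local minima occur where both diagonal entries positive: (1, 1). Count: 1.

1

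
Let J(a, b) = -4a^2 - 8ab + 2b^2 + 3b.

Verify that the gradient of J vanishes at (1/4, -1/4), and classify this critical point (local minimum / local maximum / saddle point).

∇J = (-8a - 8b, -8a + 4b + 3); substituting (1/4, -1/4) gives ∇J = (0, 0), so (1/4, -1/4) is indeed a critical point.
The Hessian of J is constant: H = [[-8, -8], [-8, 4]].
det(H) = (-8)·4 − (-8)² = -96.
Since det(H) < 0, H is indefinite and the critical point is a saddle point.

saddle point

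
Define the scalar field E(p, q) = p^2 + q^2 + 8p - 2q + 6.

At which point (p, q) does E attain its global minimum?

E(p,q) separates as A(p) + B(q) + 6, so its minimum is min A + min B + 6.
A'(p) = 2p + 8 vanishes at p ∈ {-4}; B'(q) = 2q - 2 vanishes at q ∈ {1}.
Local minima of A (where A''>0): A(-4)=-16. Local minima of B: B(1)=-1.
So the global minimum of E is A(-4) + B(1) + 6 = -16 − 1 + 6 = -11, attained at (-4, 1).

(-4, 1)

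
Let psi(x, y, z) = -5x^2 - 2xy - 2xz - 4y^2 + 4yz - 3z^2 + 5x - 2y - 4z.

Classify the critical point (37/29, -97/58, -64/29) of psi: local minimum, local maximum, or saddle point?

local maximum

The Hessian is constant: H = [[-10, -2, -2], [-2, -8, 4], [-2, 4, -6]].
Leading principal minors: Δ₁ = -10, Δ₂ = 76, Δ₃ = -232.
The minors alternate sign starting negative (−, +, −), so H is negative definite: a local maximum.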